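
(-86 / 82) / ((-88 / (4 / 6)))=43 / 5412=0.01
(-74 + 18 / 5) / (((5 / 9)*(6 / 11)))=-5808 / 25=-232.32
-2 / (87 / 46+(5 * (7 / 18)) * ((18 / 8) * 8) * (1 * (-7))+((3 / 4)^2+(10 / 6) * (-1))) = 2208 / 269611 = 0.01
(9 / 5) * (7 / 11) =1.15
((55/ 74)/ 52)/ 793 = 55/ 3051464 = 0.00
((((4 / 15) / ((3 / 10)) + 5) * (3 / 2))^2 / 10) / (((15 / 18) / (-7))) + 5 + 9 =-15463 / 300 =-51.54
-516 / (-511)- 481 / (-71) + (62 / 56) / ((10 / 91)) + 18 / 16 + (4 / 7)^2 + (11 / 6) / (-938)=19713481093 / 1020947340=19.31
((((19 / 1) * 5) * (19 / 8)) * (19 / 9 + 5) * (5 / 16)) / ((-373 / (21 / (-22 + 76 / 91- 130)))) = 302575 / 1620312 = 0.19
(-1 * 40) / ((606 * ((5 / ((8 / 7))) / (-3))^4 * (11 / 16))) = -7077888 / 333438875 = -0.02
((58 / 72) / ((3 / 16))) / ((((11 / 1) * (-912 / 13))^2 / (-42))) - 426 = -48232245059 / 113221152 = -426.00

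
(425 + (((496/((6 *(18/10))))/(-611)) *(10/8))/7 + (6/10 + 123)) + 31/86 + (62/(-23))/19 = 11908884906479/21699658890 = 548.81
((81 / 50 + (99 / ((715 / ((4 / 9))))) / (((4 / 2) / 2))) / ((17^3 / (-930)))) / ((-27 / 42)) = 474362 / 958035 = 0.50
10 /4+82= 169 /2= 84.50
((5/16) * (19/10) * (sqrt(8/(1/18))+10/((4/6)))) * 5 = 2565/32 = 80.16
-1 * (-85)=85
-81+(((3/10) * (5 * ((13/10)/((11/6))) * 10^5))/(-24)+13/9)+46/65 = -29026136/6435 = -4510.67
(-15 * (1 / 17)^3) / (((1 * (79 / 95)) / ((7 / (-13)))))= 9975 / 5045651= 0.00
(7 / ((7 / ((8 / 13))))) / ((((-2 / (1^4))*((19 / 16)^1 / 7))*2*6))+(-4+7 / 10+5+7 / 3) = 9589 / 2470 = 3.88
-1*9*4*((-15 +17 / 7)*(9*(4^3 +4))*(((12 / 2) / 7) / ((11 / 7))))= 1057536 / 7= 151076.57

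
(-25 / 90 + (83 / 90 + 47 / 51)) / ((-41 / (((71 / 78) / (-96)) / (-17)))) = -42529 / 1996319520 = -0.00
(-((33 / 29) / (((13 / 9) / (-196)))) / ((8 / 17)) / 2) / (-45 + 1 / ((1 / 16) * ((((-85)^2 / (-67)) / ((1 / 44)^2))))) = -216284139225 / 59325009536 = -3.65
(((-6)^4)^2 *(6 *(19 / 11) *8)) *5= 7659048960 / 11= 696277178.18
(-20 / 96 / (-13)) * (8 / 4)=0.03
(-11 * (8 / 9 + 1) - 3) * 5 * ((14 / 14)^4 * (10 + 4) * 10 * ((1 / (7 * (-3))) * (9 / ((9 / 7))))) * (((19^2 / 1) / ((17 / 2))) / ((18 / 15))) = 270389000 / 1377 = 196360.93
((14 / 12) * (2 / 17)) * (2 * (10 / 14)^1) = 10 / 51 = 0.20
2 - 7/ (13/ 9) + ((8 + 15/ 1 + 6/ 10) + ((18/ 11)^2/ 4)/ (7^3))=55992812/ 2697695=20.76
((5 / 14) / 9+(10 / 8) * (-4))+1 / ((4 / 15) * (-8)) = -5.43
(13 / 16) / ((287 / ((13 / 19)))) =169 / 87248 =0.00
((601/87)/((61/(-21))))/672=-601/169824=-0.00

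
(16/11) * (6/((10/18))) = 864/55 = 15.71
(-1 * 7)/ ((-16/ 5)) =35/ 16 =2.19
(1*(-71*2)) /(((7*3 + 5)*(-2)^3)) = 71 /104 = 0.68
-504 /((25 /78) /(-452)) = 17769024 /25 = 710760.96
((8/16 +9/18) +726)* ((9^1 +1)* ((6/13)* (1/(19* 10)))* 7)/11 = 30534/2717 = 11.24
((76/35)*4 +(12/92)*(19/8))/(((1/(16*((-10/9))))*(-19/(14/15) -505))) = 0.30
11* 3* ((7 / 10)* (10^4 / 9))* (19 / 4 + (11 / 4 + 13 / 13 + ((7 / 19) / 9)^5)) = 95695211961618500 / 438633509553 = 218166.67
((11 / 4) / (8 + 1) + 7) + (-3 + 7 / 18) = 169 / 36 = 4.69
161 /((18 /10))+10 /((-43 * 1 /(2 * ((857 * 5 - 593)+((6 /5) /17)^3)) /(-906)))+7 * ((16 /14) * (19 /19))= 1555889.22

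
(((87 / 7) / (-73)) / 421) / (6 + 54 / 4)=-58 / 2796703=-0.00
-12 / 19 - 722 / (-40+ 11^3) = -29210 / 24529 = -1.19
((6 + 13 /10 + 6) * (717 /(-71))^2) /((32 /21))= 1435850577 /1613120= 890.11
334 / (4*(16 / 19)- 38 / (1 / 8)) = -3173 / 2856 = -1.11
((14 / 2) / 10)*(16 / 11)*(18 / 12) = 84 / 55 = 1.53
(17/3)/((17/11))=11/3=3.67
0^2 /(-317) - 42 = -42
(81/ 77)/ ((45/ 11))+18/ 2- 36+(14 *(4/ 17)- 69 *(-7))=273433/ 595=459.55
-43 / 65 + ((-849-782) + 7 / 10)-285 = -49815 / 26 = -1915.96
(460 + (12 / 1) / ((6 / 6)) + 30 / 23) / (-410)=-5443 / 4715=-1.15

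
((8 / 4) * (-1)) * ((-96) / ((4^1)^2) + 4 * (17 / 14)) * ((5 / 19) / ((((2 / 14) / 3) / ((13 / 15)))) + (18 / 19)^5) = 219980464 / 17332693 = 12.69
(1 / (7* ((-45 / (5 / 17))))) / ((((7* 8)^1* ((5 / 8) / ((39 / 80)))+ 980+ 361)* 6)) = -13 / 118022058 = -0.00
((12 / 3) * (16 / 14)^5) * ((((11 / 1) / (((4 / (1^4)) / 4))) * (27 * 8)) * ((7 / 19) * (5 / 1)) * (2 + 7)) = 14014218240 / 45619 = 307201.35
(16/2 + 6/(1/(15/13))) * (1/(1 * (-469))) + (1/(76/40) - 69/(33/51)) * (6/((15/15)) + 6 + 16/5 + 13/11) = -121829295299/70085015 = -1738.31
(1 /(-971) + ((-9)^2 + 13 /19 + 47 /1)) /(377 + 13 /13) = 1187038 /3486861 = 0.34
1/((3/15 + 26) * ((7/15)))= 75/917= 0.08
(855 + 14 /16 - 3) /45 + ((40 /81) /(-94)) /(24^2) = 51950297 /2741040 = 18.95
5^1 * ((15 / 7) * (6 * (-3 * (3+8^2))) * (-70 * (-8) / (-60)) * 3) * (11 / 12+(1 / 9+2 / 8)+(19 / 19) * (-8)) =-2432100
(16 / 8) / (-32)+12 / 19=173 / 304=0.57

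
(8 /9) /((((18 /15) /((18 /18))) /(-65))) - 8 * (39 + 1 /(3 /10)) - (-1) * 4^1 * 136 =4244 /27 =157.19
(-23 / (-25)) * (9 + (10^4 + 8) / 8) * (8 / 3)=15456 / 5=3091.20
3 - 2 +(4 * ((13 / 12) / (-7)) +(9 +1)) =218 / 21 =10.38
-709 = -709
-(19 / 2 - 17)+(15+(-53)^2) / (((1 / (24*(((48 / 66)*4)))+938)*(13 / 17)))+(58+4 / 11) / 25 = 14186918883 / 1030164850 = 13.77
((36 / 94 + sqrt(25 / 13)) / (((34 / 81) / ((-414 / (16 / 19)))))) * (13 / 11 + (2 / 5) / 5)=-110544831 * sqrt(13) / 194480 - 994903479 / 1757800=-2615.43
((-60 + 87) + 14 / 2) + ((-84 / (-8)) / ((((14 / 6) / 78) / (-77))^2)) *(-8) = -556539950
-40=-40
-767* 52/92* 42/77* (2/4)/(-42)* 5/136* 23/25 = 9971/104720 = 0.10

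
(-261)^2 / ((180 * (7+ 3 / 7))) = 52983 / 1040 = 50.95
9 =9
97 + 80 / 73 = 7161 / 73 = 98.10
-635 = -635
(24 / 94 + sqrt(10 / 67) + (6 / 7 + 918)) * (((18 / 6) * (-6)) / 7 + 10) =52 * sqrt(670) / 469 + 15724176 / 2303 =6830.56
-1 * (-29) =29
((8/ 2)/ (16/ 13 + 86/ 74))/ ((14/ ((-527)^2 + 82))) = 267254182/ 8057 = 33170.43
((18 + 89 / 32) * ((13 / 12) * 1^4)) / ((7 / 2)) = 1235 / 192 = 6.43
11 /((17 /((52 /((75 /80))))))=9152 /255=35.89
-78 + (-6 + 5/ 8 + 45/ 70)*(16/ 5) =-652/ 7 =-93.14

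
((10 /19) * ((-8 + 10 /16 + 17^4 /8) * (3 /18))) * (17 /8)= 3547135 /1824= 1944.70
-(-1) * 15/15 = 1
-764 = -764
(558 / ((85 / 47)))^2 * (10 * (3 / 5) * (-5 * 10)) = -8253636912 / 289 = -28559297.27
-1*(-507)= 507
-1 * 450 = -450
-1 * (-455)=455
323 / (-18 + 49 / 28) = -1292 / 65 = -19.88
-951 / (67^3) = -951 / 300763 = -0.00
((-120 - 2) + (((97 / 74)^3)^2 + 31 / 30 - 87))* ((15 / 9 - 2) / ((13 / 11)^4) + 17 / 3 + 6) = -246124177027124682209 / 105522785233126560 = -2332.43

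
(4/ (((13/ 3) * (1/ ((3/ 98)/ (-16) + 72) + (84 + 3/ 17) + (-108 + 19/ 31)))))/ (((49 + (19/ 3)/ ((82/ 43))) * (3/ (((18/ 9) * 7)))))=-102449720142/ 28864908298915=-0.00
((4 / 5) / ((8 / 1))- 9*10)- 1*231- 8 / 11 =-35379 / 110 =-321.63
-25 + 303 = 278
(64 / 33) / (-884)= -16 / 7293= -0.00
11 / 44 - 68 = -271 / 4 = -67.75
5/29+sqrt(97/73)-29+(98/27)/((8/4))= -21151/783+sqrt(7081)/73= -25.86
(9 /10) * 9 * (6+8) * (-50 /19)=-5670 /19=-298.42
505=505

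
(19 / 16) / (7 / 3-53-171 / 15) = -15 / 784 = -0.02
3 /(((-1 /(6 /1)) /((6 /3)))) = -36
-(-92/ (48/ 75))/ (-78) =-575/ 312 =-1.84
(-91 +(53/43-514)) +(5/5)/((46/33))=-1192833/1978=-603.05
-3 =-3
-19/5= -3.80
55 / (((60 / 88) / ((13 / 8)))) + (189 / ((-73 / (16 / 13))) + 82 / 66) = 16177015 / 125268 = 129.14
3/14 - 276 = -275.79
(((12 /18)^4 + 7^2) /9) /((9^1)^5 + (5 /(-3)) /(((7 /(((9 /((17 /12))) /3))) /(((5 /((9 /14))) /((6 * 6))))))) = 67745 /731792907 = 0.00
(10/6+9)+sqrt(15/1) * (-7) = 32/3- 7 * sqrt(15) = -16.44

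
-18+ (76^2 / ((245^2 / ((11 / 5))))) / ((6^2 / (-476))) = -8025862 / 385875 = -20.80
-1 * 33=-33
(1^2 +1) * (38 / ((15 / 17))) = 1292 / 15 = 86.13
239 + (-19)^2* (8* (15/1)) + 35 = 43594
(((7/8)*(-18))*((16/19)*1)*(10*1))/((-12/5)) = 1050/19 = 55.26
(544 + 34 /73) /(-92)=-19873 /3358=-5.92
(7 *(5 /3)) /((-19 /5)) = -175 /57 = -3.07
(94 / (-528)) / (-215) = 47 / 56760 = 0.00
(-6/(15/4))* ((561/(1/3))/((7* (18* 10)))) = -374/175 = -2.14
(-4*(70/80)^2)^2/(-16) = -2401/4096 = -0.59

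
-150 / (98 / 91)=-975 / 7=-139.29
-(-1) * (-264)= -264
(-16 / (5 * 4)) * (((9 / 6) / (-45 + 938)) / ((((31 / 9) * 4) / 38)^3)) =-789507 / 28003540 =-0.03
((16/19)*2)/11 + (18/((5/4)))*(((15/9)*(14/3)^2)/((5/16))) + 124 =5632612/3135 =1796.69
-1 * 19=-19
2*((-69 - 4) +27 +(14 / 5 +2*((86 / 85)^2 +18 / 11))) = -6021016 / 79475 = -75.76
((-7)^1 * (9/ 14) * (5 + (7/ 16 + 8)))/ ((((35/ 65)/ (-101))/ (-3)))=-7621965/ 224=-34026.63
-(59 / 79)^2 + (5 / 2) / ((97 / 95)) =2289161 / 1210754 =1.89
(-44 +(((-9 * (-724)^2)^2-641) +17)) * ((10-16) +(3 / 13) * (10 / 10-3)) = -1869470298896592 / 13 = -143805407607430.15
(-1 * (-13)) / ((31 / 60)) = 780 / 31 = 25.16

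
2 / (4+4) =1 / 4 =0.25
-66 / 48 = -11 / 8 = -1.38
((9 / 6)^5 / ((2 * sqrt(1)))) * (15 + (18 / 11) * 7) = 70713 / 704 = 100.44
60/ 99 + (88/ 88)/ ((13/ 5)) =425/ 429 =0.99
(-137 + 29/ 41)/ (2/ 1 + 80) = -2794/ 1681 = -1.66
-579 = -579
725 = 725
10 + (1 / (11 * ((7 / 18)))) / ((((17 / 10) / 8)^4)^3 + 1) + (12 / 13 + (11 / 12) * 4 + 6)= 4297235074756403550153352391 / 206364590387822578400972283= 20.82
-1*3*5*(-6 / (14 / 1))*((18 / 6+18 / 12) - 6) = -135 / 14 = -9.64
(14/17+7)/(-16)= -133/272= -0.49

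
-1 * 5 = -5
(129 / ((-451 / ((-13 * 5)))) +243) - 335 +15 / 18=-196387 / 2706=-72.57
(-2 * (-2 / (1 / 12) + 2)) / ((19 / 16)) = 704 / 19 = 37.05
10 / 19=0.53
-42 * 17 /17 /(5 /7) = -294 /5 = -58.80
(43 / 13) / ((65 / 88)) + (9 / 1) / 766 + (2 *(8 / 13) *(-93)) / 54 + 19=124490591 / 5825430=21.37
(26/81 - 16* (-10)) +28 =15254/81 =188.32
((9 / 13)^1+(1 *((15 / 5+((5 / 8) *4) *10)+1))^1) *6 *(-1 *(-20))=46320 / 13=3563.08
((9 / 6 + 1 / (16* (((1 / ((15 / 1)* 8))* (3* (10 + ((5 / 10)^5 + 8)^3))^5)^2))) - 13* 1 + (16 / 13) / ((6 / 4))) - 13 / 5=-27234932019791887681228290334846916702471874810390772488285401836636462556307977 / 2050902391913272098026459399613348843360890209046025638211317948760316841541570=-13.28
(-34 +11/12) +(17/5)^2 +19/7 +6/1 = -26899/2100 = -12.81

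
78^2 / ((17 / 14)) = 85176 / 17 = 5010.35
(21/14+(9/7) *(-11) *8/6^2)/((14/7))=-23/28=-0.82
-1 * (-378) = 378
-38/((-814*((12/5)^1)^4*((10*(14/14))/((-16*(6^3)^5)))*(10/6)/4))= -1033971609600/407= -2540470785.26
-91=-91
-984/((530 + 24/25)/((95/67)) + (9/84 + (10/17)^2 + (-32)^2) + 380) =-0.55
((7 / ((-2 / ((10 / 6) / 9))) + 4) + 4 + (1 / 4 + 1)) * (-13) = -12077 / 108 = -111.82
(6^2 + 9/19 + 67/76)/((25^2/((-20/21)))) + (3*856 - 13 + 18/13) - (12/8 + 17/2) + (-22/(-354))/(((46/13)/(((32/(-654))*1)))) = 732601845013102/287709274125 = 2546.33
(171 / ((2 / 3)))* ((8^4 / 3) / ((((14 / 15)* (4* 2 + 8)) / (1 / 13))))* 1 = 164160 / 91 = 1803.96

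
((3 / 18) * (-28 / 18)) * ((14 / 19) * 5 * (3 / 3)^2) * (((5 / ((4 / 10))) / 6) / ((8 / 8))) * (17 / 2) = -104125 / 6156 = -16.91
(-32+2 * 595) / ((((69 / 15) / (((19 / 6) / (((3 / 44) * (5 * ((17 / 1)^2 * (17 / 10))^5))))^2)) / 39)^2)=7965978459460736000000000000000000 / 8629730402501219619211083806985696947196445879629789432564968719479038108514147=0.00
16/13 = 1.23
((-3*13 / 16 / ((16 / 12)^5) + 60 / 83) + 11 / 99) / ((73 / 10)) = 15639565 / 446717952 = 0.04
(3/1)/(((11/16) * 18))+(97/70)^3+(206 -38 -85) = 972339209/11319000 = 85.90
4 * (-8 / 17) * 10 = -320 / 17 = -18.82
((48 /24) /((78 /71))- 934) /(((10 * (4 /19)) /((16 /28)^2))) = -144.58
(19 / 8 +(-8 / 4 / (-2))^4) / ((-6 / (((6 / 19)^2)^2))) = -729 / 130321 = -0.01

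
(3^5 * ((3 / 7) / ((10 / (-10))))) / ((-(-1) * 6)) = -243 / 14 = -17.36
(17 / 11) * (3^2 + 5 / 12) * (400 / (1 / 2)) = 384200 / 33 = 11642.42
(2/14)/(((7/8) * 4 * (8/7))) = 1/28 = 0.04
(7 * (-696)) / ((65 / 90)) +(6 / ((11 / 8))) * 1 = -964032 / 143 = -6741.48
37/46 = 0.80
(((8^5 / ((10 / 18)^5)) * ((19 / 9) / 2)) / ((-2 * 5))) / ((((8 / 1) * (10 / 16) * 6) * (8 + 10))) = -9455616 / 78125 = -121.03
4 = 4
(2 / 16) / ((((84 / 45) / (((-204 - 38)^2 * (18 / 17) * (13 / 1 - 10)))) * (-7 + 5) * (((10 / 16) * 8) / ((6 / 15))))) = -1185921 / 2380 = -498.29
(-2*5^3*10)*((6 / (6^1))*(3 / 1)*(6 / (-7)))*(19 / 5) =171000 / 7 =24428.57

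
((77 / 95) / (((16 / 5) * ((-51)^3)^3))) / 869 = -7 / 56057310796940271216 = -0.00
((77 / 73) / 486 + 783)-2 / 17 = 472178011 / 603126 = 782.88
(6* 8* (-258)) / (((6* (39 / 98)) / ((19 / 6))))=-640528 / 39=-16423.79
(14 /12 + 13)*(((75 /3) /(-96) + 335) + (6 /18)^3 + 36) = 27229835 /5184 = 5252.67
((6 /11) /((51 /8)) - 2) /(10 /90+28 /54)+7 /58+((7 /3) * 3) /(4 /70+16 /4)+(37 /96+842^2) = 445493934015101 /628373856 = 708963.19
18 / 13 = 1.38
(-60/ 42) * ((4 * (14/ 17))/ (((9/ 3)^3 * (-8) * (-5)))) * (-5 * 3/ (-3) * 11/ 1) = -110/ 459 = -0.24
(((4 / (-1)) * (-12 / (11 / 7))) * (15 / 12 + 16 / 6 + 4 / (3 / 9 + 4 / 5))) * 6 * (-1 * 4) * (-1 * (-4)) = -4083072 / 187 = -21834.61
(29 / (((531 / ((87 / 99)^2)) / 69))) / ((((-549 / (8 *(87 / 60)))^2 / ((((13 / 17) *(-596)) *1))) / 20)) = -58482700742336 / 4938155491005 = -11.84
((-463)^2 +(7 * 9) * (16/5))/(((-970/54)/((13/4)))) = -376571403/9700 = -38821.79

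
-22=-22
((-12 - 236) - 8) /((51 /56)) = -14336 /51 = -281.10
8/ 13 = 0.62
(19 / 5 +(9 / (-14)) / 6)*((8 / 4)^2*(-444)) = -229548 / 35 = -6558.51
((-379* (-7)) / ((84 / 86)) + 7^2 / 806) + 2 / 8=13136885 / 4836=2716.48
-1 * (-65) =65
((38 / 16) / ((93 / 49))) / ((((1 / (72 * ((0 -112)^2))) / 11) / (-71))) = -27362641152 / 31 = -882665843.61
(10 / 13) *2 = 20 / 13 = 1.54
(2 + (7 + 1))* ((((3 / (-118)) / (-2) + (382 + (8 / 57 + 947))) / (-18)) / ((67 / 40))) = -893988350 / 2027889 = -440.85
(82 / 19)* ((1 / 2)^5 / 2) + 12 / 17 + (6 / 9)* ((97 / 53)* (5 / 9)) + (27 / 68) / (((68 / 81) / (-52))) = -5819197321 / 251443872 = -23.14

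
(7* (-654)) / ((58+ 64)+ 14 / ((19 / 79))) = -43491 / 1712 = -25.40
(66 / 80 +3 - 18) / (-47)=567 / 1880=0.30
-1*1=-1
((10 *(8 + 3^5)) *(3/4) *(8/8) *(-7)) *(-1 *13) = 342615/2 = 171307.50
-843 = -843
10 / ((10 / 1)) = 1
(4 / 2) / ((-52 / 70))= -35 / 13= -2.69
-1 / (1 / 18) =-18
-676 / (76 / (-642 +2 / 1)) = 108160 / 19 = 5692.63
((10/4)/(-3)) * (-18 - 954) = 810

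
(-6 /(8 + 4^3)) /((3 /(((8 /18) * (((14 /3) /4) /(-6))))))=7 /2916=0.00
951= 951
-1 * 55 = -55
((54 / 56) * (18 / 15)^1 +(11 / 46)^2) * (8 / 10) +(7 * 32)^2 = 4645133133 / 92575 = 50176.97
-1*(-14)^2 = -196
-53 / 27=-1.96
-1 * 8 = -8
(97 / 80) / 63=97 / 5040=0.02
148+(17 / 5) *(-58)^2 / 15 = 68288 / 75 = 910.51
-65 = -65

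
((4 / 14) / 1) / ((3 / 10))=20 / 21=0.95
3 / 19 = 0.16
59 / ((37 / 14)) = 826 / 37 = 22.32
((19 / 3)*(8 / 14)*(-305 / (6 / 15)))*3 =-57950 / 7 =-8278.57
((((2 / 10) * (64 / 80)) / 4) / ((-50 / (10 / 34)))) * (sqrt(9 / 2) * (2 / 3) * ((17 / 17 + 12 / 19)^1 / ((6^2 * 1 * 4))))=-31 * sqrt(2) / 11628000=-0.00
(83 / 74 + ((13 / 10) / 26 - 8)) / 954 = -5053 / 705960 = -0.01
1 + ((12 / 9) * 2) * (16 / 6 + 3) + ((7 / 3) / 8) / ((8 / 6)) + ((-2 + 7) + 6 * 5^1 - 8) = 12479 / 288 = 43.33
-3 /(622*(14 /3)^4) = -243 /23894752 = -0.00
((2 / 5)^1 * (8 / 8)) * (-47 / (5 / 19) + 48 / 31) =-54886 / 775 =-70.82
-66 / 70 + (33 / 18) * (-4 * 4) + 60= 3121 / 105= 29.72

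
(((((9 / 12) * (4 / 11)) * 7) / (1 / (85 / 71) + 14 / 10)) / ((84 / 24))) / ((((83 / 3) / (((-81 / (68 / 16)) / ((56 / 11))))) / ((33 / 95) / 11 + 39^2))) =-52669521 / 1048705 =-50.22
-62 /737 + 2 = 1412 /737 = 1.92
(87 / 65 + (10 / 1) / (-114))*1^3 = 1.25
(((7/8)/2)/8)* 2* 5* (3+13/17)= 2.06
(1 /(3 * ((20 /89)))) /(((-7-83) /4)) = -89 /1350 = -0.07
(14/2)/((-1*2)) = -3.50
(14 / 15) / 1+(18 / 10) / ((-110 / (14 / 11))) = 8281 / 9075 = 0.91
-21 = -21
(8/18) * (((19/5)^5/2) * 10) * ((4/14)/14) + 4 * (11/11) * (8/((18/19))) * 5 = 18818132/91875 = 204.82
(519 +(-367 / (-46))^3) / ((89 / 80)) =999482470 / 1082863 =923.00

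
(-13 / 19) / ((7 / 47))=-611 / 133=-4.59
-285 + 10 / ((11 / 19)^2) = -30875 / 121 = -255.17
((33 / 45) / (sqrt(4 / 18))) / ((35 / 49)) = 77*sqrt(2) / 50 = 2.18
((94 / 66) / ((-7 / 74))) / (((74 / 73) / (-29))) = 99499 / 231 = 430.73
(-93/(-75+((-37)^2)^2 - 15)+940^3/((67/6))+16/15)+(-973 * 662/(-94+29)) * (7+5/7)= 1823062642920045823/24484737615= 74457103.51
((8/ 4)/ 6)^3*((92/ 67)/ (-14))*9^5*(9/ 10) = -452709/ 2345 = -193.05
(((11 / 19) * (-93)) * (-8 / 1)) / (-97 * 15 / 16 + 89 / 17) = -2226048 / 442909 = -5.03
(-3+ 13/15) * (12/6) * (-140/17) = 35.14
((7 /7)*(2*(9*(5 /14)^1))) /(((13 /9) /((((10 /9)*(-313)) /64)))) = -70425 /2912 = -24.18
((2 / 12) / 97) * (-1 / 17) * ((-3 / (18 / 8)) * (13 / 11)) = 0.00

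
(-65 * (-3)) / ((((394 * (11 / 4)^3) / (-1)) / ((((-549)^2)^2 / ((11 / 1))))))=-566857591878240 / 2884277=-196533686.56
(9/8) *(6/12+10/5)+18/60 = 249/80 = 3.11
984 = 984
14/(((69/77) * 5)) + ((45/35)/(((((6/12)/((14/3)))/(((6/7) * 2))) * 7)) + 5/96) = 3308239/540960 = 6.12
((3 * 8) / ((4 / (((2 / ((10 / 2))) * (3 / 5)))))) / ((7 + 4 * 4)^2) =36 / 13225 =0.00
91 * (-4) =-364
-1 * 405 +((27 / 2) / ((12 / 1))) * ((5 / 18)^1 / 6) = -38875 / 96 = -404.95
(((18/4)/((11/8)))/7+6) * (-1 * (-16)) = 7968/77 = 103.48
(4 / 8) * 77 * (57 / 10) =4389 / 20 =219.45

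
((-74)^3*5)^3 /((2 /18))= -74857962121964352000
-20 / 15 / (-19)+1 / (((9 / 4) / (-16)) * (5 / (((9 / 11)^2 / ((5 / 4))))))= -119228 / 172425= -0.69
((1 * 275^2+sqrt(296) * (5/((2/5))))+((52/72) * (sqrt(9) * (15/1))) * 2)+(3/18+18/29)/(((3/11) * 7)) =75905.47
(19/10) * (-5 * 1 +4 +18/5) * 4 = 494/25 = 19.76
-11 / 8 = -1.38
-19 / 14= -1.36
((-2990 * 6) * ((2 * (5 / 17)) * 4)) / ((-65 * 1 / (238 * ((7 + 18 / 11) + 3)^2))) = 20928190.41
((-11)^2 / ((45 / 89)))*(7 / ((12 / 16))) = 301532 / 135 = 2233.57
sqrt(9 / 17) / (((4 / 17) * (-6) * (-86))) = sqrt(17) / 688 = 0.01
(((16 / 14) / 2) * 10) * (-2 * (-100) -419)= -8760 / 7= -1251.43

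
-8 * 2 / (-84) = 4 / 21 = 0.19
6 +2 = 8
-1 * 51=-51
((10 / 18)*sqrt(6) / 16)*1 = 0.09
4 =4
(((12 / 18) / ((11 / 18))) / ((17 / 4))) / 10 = 0.03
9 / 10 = 0.90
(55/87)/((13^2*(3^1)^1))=55/44109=0.00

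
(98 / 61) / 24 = 49 / 732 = 0.07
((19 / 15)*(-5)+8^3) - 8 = 1493 / 3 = 497.67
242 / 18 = 13.44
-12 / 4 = -3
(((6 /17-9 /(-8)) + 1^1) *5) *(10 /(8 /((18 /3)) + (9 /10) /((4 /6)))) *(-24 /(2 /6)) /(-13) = 9099000 /35581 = 255.73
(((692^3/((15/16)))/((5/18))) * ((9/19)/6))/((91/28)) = 30910341.62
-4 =-4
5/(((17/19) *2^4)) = 95/272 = 0.35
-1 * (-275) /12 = 22.92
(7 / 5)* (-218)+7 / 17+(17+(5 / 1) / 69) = -1687453 / 5865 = -287.72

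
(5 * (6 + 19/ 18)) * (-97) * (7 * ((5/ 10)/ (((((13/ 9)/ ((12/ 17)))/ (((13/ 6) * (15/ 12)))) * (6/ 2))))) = -2155825/ 408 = -5283.88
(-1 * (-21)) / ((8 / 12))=63 / 2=31.50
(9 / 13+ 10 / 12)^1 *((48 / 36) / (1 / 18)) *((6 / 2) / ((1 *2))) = 714 / 13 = 54.92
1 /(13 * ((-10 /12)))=-6 /65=-0.09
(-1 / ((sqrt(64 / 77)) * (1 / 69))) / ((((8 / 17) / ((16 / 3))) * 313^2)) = -391 * sqrt(77) / 391876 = -0.01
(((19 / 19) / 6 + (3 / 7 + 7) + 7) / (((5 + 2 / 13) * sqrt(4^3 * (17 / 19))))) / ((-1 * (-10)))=7969 * sqrt(323) / 3827040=0.04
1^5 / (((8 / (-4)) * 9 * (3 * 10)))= -1 / 540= -0.00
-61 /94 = -0.65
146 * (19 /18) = 1387 /9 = 154.11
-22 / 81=-0.27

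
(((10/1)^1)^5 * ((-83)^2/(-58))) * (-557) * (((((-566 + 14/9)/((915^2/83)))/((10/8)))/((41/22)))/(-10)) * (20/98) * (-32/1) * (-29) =1822408894558208000/605514609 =3009686087.62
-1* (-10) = 10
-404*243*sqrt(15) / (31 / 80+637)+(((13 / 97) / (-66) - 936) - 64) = -6402013 / 6402 - 2617920*sqrt(15) / 16997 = -1596.53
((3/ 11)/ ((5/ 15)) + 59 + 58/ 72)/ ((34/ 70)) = 840245/ 6732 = 124.81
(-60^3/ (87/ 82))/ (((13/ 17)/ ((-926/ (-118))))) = -46470384000/ 22243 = -2089213.87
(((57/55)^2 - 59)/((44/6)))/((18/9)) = -262839/66550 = -3.95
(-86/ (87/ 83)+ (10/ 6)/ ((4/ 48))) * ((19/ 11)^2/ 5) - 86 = -123.02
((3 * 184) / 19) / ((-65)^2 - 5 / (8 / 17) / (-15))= 13248 / 1926923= 0.01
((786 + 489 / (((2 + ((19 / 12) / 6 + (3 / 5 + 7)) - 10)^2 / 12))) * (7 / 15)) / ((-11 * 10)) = -127063331 / 94325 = -1347.08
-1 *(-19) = 19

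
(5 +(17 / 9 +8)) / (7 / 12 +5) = 8 / 3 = 2.67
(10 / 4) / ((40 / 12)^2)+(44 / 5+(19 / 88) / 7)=6973 / 770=9.06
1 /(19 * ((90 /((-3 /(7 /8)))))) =-0.00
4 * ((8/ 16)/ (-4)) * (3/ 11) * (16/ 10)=-12/ 55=-0.22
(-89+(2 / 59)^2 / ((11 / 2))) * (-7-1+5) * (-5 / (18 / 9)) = -667.50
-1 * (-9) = 9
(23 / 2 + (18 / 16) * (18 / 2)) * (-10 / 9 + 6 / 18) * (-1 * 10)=168.19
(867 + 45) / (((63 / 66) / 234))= 1564992 / 7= 223570.29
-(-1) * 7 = 7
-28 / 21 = -4 / 3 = -1.33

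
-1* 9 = -9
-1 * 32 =-32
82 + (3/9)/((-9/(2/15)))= 33208/405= 82.00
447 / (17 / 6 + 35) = 2682 / 227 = 11.81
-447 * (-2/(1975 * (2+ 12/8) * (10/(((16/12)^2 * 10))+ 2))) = 28608/566825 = 0.05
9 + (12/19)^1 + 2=221/19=11.63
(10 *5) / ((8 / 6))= 37.50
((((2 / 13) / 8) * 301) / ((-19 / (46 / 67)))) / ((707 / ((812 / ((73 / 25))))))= -0.08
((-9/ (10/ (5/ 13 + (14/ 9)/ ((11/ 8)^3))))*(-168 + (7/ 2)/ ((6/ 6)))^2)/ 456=-16569424039/ 315606720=-52.50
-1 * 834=-834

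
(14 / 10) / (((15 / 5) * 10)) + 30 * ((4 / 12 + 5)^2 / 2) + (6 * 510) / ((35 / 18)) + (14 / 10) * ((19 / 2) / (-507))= 59161871 / 29575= 2000.40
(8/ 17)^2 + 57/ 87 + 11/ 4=121579/ 33524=3.63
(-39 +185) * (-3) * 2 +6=-870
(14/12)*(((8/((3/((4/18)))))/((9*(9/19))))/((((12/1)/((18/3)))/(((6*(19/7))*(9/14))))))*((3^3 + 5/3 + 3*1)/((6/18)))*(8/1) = 1097440/1701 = 645.17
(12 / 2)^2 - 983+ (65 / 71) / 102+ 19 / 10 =-945.09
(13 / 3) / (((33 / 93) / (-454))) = -182962 / 33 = -5544.30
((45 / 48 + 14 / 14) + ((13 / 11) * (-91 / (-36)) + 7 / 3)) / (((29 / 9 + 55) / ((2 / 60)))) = 11497 / 2766720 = 0.00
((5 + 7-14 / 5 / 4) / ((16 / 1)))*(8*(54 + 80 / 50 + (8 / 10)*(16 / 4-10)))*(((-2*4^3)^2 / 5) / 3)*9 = 352690176 / 125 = 2821521.41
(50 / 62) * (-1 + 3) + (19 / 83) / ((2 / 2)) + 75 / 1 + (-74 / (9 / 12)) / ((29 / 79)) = -42965914 / 223851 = -191.94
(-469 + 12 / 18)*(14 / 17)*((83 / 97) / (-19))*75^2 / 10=306114375 / 31331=9770.34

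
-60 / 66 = -10 / 11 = -0.91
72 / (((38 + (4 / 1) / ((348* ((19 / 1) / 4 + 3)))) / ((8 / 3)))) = 258912 / 51245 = 5.05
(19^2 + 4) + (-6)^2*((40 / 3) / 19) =7415 / 19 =390.26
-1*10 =-10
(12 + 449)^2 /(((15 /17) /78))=93934282 /5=18786856.40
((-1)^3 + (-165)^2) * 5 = 136120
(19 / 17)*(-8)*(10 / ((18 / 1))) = -760 / 153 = -4.97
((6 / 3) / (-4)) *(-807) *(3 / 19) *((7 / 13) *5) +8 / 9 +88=1157815 / 4446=260.42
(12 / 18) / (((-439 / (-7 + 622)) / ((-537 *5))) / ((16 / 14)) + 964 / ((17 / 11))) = 149715600 / 140081013041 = 0.00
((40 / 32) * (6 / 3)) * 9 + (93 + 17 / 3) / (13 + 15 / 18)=4919 / 166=29.63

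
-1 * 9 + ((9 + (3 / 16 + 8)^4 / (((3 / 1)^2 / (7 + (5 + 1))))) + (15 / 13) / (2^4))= 49771039609 / 7667712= 6490.99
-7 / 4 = -1.75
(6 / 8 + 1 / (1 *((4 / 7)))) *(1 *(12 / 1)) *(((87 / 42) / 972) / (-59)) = -145 / 133812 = -0.00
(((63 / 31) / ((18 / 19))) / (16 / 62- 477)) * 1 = -133 / 29558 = -0.00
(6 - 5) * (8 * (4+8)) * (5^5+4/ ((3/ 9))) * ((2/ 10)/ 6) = 50192/ 5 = 10038.40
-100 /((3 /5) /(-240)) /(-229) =-40000 /229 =-174.67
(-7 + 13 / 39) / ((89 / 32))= -640 / 267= -2.40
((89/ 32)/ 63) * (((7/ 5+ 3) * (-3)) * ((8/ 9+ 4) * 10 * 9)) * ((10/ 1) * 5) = -269225/ 21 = -12820.24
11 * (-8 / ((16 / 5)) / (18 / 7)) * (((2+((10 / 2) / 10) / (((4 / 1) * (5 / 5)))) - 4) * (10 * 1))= 9625 / 48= 200.52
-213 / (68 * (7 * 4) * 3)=-71 / 1904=-0.04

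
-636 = -636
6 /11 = 0.55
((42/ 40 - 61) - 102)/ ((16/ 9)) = -29151/ 320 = -91.10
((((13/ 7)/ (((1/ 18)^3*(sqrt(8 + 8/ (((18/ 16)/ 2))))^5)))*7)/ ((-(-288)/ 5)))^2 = 65474062641/ 204800000000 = 0.32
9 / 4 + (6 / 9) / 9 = 251 / 108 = 2.32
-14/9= -1.56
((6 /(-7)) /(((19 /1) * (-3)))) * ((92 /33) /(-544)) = -0.00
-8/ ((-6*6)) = 0.22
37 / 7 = 5.29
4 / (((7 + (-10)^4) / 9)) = 36 / 10007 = 0.00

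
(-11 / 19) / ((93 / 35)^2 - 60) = 13475 / 1232169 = 0.01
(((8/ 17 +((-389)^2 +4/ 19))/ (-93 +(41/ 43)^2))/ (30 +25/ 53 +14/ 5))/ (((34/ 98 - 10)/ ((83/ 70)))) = 21572619461799/ 3556134911384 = 6.07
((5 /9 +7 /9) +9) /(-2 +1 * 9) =31 /21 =1.48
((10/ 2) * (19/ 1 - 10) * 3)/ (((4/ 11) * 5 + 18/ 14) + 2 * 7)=3465/ 439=7.89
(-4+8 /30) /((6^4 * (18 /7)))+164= 7173311 /43740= 164.00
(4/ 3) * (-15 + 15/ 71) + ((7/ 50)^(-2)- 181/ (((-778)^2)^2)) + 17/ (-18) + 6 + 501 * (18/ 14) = 7806273835872904093/ 11471371012460016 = 680.50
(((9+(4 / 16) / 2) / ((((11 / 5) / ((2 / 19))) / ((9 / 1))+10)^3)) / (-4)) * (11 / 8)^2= -804907125 / 349168135424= -0.00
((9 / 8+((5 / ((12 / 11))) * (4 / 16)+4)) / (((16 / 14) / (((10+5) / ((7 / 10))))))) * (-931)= -7005775 / 64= -109465.23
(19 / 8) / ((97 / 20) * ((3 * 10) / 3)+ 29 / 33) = 627 / 13036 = 0.05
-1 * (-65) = 65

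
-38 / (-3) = 38 / 3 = 12.67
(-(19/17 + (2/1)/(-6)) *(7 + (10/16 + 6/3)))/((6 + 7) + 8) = -55/153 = -0.36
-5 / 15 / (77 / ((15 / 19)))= -5 / 1463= -0.00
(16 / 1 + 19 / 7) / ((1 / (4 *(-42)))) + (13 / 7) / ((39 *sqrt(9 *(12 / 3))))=-396143 / 126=-3143.99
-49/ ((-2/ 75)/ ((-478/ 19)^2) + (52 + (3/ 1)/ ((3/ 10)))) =-59977050/ 75889277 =-0.79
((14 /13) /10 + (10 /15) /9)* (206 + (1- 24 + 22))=13079 /351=37.26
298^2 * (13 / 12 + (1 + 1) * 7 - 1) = 3751969 / 3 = 1250656.33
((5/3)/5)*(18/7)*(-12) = -72/7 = -10.29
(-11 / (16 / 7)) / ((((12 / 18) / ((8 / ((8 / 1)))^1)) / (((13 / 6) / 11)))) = -91 / 64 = -1.42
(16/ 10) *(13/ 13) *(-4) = -32/ 5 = -6.40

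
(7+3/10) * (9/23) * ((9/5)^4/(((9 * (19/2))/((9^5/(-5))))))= -28281695697/6828125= -4141.94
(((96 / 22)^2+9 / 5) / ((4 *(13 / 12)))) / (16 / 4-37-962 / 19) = -0.06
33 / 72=0.46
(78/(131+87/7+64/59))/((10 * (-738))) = -5369/73411320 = -0.00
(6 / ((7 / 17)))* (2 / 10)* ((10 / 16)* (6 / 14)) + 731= 143429 / 196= 731.78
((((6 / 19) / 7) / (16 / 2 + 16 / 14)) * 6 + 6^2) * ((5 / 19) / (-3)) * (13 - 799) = 7174215 / 2888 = 2484.15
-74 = -74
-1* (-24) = 24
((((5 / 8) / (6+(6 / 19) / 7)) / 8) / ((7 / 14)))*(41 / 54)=27265 / 1389312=0.02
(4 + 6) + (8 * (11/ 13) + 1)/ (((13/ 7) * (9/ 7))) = 13.25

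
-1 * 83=-83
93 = 93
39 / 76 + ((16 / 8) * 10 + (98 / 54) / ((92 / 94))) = 1055653 / 47196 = 22.37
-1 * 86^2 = -7396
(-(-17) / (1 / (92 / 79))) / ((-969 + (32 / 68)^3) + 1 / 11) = -42261626 / 2068106319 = -0.02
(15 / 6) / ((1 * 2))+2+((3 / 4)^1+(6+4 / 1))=14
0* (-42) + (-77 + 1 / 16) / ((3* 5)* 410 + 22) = -1231 / 98752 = -0.01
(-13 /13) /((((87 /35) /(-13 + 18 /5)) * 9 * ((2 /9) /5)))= 1645 /174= 9.45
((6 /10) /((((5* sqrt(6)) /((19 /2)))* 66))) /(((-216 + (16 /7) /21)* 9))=-931* sqrt(6) /628372800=-0.00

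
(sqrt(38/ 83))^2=38/ 83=0.46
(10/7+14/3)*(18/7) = 768/49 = 15.67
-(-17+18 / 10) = 76 / 5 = 15.20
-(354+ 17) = -371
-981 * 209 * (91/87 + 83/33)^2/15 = -8017851648/46255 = -173340.22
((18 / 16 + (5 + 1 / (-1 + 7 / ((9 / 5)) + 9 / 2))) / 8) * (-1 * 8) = -6661 / 1064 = -6.26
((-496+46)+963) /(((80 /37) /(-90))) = -170829 /8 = -21353.62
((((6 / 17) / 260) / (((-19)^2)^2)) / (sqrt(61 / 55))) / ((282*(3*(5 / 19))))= sqrt(3355) / 1303773123900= 0.00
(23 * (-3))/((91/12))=-828/91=-9.10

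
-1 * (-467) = 467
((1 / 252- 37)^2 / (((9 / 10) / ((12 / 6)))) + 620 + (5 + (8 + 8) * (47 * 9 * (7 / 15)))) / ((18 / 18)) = 6824.97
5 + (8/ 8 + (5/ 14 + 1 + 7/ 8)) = 461/ 56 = 8.23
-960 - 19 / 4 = -3859 / 4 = -964.75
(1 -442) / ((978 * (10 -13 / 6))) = -441 / 7661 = -0.06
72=72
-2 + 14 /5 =4 /5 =0.80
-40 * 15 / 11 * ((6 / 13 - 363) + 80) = 2203800 / 143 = 15411.19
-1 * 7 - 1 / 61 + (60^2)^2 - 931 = 790502781 / 61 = 12959061.98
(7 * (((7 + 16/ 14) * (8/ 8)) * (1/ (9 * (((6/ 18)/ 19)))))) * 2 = 722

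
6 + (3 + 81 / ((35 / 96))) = 8091 / 35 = 231.17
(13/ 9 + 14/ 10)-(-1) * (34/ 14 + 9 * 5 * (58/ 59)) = 920149/ 18585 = 49.51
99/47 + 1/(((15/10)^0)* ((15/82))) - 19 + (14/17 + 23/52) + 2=-5086169/623220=-8.16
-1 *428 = -428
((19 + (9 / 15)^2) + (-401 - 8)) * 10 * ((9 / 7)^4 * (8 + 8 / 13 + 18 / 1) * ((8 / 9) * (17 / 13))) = -668307099168 / 2028845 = -329402.74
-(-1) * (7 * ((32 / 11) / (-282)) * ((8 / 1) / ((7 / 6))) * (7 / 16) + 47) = 24187 / 517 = 46.78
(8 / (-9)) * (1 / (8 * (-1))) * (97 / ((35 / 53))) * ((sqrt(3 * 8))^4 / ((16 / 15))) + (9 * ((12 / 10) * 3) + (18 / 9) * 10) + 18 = 310924 / 35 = 8883.54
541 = 541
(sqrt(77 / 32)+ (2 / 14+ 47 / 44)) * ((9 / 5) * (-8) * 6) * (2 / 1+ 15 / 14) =-1161 * sqrt(154) / 35 - 866106 / 2695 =-733.02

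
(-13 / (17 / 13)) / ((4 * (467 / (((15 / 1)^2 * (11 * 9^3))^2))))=-550163998580625 / 31756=-17324725991.33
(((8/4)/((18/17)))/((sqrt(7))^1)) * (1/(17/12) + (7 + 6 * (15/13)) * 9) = 9283 * sqrt(7)/273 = 89.97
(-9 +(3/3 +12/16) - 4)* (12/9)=-15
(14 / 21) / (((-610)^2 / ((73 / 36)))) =0.00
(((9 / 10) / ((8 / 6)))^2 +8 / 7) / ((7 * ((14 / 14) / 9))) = 2.06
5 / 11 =0.45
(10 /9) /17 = 0.07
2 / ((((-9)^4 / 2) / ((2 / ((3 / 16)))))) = 128 / 19683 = 0.01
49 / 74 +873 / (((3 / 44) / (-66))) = -62534687 / 74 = -845063.34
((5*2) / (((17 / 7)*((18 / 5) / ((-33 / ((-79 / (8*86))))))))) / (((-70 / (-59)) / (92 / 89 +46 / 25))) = 1427498864 / 1792905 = 796.19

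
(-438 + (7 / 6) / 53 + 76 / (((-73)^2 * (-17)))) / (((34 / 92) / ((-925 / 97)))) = 268438279001975 / 23752669263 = 11301.39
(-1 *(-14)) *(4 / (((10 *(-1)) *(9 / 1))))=-0.62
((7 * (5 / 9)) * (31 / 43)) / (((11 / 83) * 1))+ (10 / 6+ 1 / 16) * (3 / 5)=7557731 / 340560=22.19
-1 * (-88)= 88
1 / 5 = 0.20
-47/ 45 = -1.04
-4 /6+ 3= 7 /3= 2.33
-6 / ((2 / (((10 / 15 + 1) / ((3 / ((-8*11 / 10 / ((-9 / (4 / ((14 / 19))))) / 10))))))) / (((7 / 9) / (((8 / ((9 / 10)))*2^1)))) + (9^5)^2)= -418 / 242912657403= -0.00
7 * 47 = 329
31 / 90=0.34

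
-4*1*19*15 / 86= -570 / 43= -13.26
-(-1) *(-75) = -75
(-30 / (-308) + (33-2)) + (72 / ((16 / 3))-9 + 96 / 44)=2909 / 77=37.78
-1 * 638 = -638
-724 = -724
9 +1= 10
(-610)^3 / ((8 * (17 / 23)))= -652570375 / 17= -38386492.65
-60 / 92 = -15 / 23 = -0.65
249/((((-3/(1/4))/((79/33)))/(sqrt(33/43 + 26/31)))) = -6557 * sqrt(2853953)/175956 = -62.95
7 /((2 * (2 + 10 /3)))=21 /32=0.66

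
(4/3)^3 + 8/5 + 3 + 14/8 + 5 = 7409/540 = 13.72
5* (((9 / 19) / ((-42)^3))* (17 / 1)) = -85 / 156408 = -0.00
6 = 6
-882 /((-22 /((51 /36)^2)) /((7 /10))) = 56.32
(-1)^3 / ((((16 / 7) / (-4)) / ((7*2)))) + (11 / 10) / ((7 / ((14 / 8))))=991 / 40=24.78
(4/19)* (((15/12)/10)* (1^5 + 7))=4/19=0.21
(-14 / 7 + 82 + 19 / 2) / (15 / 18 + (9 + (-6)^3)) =-537 / 1237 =-0.43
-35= -35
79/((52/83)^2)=544231/2704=201.27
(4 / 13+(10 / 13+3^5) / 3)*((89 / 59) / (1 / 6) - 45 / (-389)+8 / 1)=1253279009 / 895089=1400.17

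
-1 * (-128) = 128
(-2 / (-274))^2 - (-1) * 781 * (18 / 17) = 263854619 / 319073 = 826.94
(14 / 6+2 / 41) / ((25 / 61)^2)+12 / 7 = 8554271 / 538125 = 15.90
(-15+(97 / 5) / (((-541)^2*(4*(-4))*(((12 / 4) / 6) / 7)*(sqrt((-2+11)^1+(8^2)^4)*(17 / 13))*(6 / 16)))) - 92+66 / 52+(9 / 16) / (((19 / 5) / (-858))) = -459889 / 1976 - 8827*sqrt(671089) / 250429124501475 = -232.74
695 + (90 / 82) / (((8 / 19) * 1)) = 228815 / 328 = 697.61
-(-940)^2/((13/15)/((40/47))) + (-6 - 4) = -11280130/13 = -867702.31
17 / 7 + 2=31 / 7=4.43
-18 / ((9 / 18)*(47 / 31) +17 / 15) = -16740 / 1759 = -9.52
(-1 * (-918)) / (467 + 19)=17 / 9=1.89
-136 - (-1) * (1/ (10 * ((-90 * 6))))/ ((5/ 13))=-3672013/ 27000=-136.00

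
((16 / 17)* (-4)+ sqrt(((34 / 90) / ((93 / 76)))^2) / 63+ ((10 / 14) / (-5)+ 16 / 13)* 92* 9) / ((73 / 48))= 836288096512 / 1417848705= 589.83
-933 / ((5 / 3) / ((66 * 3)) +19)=-554202 / 11291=-49.08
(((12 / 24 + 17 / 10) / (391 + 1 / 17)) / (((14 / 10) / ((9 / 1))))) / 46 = 561 / 713552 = 0.00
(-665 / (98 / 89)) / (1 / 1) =-8455 / 14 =-603.93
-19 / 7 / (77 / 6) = -114 / 539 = -0.21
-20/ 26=-10/ 13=-0.77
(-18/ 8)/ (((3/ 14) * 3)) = -7/ 2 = -3.50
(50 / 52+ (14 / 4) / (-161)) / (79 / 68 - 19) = -19108 / 362687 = -0.05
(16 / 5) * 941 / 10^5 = 941 / 31250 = 0.03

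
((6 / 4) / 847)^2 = 9 / 2869636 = 0.00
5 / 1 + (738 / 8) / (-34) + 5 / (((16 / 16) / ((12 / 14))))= 6257 / 952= 6.57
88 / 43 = 2.05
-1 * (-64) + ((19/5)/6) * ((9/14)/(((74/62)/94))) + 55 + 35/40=1574101/10360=151.94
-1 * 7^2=-49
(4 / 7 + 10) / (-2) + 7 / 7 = -30 / 7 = -4.29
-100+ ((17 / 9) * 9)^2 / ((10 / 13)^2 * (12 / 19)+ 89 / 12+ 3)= -30441752 / 415775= -73.22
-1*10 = -10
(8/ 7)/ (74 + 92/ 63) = 36/ 2377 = 0.02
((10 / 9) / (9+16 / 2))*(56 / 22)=280 / 1683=0.17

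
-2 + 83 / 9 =65 / 9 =7.22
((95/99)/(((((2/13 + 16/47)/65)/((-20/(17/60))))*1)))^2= 569398522225000000/7175953521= 79348134.09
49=49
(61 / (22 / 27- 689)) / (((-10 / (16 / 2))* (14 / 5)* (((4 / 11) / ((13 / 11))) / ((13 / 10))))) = 278343 / 2601340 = 0.11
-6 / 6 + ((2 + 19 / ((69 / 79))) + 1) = 1639 / 69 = 23.75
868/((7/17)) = 2108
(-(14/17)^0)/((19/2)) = -2/19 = -0.11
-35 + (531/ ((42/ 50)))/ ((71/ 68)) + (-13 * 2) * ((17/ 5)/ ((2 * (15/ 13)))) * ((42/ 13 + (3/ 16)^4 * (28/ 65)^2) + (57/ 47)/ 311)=446.51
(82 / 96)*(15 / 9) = 205 / 144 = 1.42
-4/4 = -1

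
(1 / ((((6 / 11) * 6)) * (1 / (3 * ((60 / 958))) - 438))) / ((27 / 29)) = -1595 / 2102814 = -0.00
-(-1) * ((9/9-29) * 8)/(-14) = 16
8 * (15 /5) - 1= 23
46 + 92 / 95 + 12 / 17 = 76994 / 1615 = 47.67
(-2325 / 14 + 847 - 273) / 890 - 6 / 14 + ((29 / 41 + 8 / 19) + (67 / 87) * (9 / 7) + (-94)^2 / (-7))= -354708345539 / 281483860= -1260.14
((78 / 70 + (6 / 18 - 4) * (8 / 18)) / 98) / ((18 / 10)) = -487 / 166698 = -0.00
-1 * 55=-55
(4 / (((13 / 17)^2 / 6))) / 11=3.73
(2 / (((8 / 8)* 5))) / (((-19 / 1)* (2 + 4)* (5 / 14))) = -14 / 1425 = -0.01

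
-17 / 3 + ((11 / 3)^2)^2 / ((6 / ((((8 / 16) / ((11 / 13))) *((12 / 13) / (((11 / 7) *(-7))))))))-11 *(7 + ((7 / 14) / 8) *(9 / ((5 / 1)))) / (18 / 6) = -215393 / 6480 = -33.24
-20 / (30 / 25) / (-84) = 25 / 126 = 0.20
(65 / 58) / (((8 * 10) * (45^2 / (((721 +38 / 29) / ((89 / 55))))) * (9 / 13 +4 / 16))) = 38940473 / 11883027240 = 0.00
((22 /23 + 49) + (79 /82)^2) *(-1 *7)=-55085933 /154652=-356.19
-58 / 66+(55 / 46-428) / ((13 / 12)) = -3896005 / 9867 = -394.85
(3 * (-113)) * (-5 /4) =1695 /4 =423.75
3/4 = 0.75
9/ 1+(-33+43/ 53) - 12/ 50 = -31043/ 1325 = -23.43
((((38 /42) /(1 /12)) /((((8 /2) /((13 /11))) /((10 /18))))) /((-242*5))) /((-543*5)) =247 /455321790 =0.00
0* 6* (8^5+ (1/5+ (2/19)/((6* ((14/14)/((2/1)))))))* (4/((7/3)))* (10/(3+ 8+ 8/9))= 0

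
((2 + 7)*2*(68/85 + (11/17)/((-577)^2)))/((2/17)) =203753043/1664645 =122.40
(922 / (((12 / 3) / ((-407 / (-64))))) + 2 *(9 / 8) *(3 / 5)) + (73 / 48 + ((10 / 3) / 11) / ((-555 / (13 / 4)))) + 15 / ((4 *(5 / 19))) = 3476521057 / 2344320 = 1482.95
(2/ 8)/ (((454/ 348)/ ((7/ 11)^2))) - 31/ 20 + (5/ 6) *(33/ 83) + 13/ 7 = 228545703/ 319166540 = 0.72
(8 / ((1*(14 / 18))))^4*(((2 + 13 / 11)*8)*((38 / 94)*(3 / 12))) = 5106032640 / 177331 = 28793.80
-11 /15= -0.73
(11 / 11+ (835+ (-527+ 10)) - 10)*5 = 1545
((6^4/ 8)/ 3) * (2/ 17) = 108/ 17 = 6.35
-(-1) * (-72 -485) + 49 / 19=-10534 / 19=-554.42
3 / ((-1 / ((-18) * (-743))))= -40122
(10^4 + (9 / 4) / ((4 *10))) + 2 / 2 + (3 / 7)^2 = 78409721 / 7840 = 10001.24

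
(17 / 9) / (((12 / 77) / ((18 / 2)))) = 1309 / 12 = 109.08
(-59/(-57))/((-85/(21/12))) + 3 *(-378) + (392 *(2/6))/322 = -1133.62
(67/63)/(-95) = -67/5985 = -0.01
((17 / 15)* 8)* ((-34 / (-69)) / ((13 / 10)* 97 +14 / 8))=18496 / 529299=0.03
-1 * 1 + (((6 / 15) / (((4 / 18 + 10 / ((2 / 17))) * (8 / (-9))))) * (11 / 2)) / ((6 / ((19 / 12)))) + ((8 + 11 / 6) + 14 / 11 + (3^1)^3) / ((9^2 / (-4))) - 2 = -3207774473 / 656061120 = -4.89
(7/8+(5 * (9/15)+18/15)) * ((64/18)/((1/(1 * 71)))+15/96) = 14768047/11520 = 1281.95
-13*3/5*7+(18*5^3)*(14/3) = 52227/5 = 10445.40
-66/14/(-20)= 0.24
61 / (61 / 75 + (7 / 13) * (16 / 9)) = 178425 / 5179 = 34.45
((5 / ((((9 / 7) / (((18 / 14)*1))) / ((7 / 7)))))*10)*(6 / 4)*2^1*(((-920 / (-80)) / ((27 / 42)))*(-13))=-104650 / 3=-34883.33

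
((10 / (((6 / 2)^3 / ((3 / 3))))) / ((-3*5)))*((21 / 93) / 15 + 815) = -757964 / 37665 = -20.12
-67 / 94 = -0.71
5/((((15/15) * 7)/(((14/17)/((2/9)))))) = 45/17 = 2.65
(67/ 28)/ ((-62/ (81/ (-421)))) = 5427/ 730856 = 0.01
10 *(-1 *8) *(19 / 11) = -1520 / 11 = -138.18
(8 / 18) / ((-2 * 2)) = -0.11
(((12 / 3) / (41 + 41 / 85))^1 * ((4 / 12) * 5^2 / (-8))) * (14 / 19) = -14875 / 200982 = -0.07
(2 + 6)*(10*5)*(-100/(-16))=2500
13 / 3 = 4.33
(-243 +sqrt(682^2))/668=439/668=0.66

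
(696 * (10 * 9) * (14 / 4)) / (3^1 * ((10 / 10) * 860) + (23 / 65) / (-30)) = 61074000 / 718711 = 84.98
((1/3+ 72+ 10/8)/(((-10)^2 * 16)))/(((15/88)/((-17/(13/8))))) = -165121/58500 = -2.82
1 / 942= 0.00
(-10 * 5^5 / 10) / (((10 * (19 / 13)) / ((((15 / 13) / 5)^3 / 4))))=-16875 / 25688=-0.66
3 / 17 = 0.18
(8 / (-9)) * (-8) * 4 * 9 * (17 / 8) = 544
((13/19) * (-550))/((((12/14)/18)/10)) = -1501500/19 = -79026.32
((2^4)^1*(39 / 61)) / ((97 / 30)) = 18720 / 5917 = 3.16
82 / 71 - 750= -53168 / 71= -748.85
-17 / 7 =-2.43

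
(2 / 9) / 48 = 1 / 216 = 0.00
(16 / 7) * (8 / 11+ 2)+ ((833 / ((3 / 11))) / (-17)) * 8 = -1431.10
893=893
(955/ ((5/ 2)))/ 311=382/ 311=1.23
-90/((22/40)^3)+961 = 559091/1331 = 420.05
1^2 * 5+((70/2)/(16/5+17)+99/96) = 25093/3232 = 7.76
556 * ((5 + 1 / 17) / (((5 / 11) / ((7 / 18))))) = 1840916 / 765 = 2406.43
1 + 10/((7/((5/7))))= 99/49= 2.02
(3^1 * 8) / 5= 24 / 5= 4.80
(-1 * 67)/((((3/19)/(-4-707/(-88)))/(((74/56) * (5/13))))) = -83604275/96096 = -870.01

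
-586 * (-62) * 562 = 20418584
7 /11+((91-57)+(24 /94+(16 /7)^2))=1016263 /25333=40.12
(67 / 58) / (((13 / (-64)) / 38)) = -81472 / 377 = -216.11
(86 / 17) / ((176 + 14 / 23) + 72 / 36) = 989 / 34918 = 0.03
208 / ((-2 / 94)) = -9776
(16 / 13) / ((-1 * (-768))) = 1 / 624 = 0.00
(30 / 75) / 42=1 / 105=0.01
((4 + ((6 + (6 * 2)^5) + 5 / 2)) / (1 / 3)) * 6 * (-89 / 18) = -44294321 / 2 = -22147160.50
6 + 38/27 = 200/27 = 7.41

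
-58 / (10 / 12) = -348 / 5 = -69.60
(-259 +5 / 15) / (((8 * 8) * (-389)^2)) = -97 / 3631704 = -0.00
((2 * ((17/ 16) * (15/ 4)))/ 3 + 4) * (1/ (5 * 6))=71/ 320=0.22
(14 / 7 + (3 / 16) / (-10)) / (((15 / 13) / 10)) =4121 / 240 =17.17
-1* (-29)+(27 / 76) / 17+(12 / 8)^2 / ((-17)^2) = 318793 / 10982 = 29.03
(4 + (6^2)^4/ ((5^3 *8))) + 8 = 211452/ 125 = 1691.62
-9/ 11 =-0.82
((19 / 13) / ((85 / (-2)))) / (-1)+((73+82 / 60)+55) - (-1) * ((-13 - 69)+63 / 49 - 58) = -432227 / 46410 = -9.31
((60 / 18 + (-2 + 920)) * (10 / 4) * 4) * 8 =221120 / 3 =73706.67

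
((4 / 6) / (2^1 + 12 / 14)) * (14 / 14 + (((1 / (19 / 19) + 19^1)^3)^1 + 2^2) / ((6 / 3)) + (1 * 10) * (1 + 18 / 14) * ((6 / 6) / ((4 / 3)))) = 28141 / 30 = 938.03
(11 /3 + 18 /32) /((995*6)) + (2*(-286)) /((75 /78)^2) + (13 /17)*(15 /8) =-375862532413 /608940000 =-617.24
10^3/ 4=250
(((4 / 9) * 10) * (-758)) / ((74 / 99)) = -166760 / 37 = -4507.03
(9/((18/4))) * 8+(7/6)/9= 871/54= 16.13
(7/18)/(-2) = -7/36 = -0.19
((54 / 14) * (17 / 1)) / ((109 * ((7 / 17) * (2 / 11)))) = 8.04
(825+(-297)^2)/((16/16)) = 89034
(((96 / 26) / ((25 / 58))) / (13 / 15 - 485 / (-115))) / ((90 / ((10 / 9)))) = 10672 / 513045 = 0.02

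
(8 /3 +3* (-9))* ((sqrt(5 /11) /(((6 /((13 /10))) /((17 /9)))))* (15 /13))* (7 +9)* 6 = -9928* sqrt(55) /99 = -743.72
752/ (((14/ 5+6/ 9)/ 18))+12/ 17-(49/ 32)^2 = 883259203/ 226304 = 3902.98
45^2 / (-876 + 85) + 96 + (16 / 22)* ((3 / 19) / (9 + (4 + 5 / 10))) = 139039247 / 1487871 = 93.45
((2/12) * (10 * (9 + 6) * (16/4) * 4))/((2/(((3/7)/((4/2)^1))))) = 42.86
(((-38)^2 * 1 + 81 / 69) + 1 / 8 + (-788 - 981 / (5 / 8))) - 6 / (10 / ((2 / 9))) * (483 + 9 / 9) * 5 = -3408511 / 2760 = -1234.97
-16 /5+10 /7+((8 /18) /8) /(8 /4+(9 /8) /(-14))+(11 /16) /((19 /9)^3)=-2481560533 /1486482480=-1.67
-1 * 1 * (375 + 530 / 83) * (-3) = 94965 / 83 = 1144.16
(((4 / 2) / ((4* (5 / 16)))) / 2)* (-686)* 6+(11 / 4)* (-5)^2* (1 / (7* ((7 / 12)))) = -3275.96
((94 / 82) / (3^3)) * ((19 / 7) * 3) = 893 / 2583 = 0.35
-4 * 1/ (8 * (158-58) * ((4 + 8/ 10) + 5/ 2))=-1/ 1460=-0.00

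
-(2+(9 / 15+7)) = -48 / 5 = -9.60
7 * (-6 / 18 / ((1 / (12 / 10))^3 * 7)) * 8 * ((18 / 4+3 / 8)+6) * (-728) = 4560192 / 125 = 36481.54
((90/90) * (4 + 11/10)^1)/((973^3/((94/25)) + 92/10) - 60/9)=7191/345437747447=0.00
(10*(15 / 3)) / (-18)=-25 / 9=-2.78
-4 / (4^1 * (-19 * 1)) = 1 / 19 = 0.05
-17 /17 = -1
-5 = -5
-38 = -38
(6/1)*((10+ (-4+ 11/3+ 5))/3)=88/3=29.33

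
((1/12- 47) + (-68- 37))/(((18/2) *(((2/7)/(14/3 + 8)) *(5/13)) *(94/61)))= -192269987/152280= -1262.61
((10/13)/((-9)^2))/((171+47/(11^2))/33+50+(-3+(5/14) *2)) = 46585/259534314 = 0.00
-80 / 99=-0.81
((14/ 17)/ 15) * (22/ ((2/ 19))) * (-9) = -8778/ 85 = -103.27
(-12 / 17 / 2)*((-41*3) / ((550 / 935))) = 73.80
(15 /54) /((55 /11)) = 1 /18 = 0.06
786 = 786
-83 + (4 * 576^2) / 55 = 1322539 / 55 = 24046.16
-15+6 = -9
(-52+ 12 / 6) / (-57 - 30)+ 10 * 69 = 60080 / 87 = 690.57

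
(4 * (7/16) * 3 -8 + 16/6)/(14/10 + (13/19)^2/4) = -1805/32859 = -0.05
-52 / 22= -2.36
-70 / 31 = -2.26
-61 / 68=-0.90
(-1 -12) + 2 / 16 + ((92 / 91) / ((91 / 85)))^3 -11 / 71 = -3931176050131441 / 322549735159288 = -12.19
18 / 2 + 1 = 10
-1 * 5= -5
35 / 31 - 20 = -585 / 31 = -18.87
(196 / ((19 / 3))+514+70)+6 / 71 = 829678 / 1349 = 615.03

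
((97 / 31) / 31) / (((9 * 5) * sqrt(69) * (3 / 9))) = 97 * sqrt(69) / 994635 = 0.00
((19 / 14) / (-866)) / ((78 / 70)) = -95 / 67548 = -0.00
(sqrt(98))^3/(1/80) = 54880 * sqrt(2) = 77612.04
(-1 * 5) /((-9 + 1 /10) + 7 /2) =25 /27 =0.93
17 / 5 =3.40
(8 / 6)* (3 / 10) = 2 / 5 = 0.40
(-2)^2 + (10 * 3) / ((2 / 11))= 169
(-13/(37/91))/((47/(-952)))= 1126216/1739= 647.62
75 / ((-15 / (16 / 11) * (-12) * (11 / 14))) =280 / 363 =0.77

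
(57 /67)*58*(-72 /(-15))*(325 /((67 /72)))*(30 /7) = 11139897600 /31423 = 354514.13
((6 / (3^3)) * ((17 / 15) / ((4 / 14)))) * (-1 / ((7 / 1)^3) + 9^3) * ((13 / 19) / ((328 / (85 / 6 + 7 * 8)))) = 11632264943 / 123674040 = 94.06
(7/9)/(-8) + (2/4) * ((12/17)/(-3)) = -263/1224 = -0.21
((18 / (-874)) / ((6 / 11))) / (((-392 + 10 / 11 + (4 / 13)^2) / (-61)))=-3742167 / 635277388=-0.01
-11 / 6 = -1.83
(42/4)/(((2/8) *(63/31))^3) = 80.06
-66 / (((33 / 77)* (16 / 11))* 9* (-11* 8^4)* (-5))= -77 / 1474560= -0.00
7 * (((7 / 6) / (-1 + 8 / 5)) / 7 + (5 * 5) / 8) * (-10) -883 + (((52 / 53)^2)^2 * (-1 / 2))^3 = -19830442099043425905642715 / 17685320553242141567076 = -1121.29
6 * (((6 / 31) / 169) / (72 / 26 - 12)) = -3 / 4030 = -0.00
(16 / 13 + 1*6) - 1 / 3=269 / 39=6.90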